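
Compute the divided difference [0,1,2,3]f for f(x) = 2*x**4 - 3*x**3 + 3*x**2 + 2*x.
9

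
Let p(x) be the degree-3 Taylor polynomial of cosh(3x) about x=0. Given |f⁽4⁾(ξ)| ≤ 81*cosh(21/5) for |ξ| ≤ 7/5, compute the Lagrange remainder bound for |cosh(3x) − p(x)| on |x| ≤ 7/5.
64827*cosh(21/5)/5000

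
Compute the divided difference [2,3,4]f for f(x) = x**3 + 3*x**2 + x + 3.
12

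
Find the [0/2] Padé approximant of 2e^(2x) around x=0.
2/(2*x**2 - 2*x + 1)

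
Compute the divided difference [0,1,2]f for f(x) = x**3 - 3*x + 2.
3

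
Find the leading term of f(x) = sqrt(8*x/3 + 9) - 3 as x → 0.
4*x/9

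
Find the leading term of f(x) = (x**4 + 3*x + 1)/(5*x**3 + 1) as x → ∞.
x/5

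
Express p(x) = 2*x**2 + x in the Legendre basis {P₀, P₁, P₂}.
(2/3)P₀ + P₁ + (4/3)P₂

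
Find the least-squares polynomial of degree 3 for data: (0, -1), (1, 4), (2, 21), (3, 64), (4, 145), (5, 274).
-6/7 + (25/14)x + (9/14)x² + (2)x³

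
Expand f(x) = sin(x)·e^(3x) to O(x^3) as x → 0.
x + 3*x**2 + O(x**3)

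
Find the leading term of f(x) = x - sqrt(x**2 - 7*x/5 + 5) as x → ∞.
7/10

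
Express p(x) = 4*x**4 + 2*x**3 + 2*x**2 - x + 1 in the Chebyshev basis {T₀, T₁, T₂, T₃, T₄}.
(7/2)T₀ + (1/2)T₁ + (3)T₂ + (1/2)T₃ + (1/2)T₄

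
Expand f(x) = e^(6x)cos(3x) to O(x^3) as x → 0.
1 + 6*x + 27*x**2/2 + O(x**3)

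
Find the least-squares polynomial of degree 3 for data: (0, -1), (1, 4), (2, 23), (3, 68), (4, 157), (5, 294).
-50/63 + (389/378)x + (155/126)x² + (56/27)x³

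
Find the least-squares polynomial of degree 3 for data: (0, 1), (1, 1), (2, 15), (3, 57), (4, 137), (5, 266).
71/63 + (-1679/378)x + (503/252)x² + (205/108)x³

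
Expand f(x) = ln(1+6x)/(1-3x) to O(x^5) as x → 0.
6*x + 72*x**3 - 108*x**4 + O(x**5)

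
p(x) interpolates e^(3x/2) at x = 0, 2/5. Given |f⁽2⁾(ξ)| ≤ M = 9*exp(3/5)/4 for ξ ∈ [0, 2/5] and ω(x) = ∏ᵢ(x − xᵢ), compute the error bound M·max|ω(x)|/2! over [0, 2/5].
9*exp(3/5)/200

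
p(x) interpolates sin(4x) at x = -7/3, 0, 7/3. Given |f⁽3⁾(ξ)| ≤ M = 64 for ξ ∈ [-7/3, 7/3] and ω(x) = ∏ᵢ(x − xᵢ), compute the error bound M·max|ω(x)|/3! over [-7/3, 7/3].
21952*sqrt(3)/729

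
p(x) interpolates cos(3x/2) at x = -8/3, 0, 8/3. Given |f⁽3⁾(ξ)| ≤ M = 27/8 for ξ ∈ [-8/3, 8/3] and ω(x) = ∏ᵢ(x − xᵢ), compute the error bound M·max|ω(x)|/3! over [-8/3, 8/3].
64*sqrt(3)/27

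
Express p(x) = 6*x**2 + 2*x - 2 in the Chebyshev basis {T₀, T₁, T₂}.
T₀ + (2)T₁ + (3)T₂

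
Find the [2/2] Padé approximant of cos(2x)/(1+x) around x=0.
(-4*x**2/3 - x/3 + 1)/(x**2/3 + 2*x/3 + 1)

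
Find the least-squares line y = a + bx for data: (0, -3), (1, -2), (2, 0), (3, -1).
a = -27/10, b = 4/5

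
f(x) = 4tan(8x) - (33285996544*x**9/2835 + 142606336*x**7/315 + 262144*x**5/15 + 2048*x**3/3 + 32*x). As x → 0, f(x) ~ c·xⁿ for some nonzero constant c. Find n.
11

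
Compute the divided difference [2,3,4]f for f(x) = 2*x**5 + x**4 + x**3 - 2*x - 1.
634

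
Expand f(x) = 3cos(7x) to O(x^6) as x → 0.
3 - 147*x**2/2 + 2401*x**4/8 + O(x**6)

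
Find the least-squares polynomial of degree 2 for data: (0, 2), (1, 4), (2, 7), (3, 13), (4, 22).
78/35 + (3/70)x + (17/14)x²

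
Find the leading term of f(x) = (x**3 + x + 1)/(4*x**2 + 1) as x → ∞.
x/4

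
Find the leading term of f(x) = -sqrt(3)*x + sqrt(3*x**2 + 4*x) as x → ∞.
2*sqrt(3)/3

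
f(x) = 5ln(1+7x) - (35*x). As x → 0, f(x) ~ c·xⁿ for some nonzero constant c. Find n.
2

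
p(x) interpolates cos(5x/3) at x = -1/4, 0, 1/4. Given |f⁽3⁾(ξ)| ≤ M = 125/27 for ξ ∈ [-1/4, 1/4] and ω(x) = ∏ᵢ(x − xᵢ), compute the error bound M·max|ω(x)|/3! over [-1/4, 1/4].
125*sqrt(3)/46656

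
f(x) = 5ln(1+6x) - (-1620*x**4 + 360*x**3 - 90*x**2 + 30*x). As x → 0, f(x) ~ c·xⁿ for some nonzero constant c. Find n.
5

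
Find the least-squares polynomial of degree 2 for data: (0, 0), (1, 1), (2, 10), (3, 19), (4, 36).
-8/35 + (-1/7)x + (16/7)x²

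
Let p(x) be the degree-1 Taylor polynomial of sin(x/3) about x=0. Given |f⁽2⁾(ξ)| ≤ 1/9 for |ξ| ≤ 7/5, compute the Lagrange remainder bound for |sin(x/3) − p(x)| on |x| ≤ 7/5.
49/450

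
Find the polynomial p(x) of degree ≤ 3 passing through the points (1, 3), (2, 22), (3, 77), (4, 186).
3*x**3 - 2*x + 2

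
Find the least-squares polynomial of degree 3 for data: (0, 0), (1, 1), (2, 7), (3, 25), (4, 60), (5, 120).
-1/63 + (229/378)x + (-163/252)x² + (115/108)x³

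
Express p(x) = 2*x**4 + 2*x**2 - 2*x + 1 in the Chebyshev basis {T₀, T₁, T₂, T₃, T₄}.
(11/4)T₀ + (-2)T₁ + (2)T₂ + (1/4)T₄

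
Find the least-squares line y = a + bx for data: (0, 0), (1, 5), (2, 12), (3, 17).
a = -1/5, b = 29/5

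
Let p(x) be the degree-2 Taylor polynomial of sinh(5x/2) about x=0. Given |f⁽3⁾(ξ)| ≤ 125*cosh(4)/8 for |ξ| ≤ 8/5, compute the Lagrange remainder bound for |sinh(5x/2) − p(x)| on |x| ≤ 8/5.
32*cosh(4)/3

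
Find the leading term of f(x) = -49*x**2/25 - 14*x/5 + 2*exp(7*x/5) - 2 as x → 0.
343*x**3/375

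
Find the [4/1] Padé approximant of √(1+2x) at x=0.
(3*x**4/40 - x**3/5 + 9*x**2/10 + 12*x/5 + 1)/(7*x/5 + 1)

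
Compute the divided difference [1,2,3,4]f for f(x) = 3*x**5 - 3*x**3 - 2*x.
192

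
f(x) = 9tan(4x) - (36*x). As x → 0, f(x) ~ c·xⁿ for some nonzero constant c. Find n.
3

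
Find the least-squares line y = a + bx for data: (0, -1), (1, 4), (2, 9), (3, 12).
a = -3/5, b = 22/5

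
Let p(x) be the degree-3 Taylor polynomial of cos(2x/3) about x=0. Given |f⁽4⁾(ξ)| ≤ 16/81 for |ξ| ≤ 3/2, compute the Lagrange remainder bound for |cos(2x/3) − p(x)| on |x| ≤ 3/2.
1/24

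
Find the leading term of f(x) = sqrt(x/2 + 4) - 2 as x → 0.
x/8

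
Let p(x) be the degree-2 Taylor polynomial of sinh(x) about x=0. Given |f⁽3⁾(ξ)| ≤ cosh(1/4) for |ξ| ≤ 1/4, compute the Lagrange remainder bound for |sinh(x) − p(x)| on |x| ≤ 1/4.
cosh(1/4)/384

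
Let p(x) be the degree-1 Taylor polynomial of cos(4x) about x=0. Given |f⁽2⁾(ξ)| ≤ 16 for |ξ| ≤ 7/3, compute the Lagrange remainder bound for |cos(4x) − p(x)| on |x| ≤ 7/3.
392/9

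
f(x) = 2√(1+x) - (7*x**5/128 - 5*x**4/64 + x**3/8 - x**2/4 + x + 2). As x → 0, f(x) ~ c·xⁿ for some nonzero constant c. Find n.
6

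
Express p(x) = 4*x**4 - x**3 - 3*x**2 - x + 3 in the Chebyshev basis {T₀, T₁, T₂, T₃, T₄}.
(3)T₀ + (-7/4)T₁ + (1/2)T₂ + (-1/4)T₃ + (1/2)T₄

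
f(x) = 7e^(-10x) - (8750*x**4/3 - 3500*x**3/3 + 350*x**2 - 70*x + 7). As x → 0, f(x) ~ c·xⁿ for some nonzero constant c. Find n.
5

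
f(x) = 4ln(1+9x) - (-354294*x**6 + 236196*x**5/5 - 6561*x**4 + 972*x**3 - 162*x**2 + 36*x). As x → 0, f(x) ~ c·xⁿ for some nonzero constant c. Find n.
7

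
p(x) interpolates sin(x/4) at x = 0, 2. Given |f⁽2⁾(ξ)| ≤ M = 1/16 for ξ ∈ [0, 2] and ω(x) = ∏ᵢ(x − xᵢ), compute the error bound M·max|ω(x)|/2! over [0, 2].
1/32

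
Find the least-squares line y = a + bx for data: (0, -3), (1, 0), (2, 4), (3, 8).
a = -33/10, b = 37/10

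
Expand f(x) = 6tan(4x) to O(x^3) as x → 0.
24*x + O(x**3)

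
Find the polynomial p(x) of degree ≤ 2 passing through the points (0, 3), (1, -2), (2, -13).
-3*x**2 - 2*x + 3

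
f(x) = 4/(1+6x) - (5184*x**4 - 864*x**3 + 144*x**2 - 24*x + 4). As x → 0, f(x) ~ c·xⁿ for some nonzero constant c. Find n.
5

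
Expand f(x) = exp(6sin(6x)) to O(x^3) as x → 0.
1 + 36*x + 648*x**2 + O(x**3)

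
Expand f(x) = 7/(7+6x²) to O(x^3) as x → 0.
1 - 6*x**2/7 + O(x**3)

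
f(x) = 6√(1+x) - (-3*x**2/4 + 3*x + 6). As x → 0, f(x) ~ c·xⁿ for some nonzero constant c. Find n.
3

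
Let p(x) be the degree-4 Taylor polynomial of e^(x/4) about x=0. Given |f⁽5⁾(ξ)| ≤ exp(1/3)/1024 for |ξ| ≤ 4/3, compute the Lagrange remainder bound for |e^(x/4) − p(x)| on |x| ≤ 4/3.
exp(1/3)/29160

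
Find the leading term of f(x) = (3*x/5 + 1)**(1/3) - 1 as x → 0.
x/5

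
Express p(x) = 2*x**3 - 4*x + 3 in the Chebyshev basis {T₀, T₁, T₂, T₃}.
(3)T₀ + (-5/2)T₁ + (1/2)T₃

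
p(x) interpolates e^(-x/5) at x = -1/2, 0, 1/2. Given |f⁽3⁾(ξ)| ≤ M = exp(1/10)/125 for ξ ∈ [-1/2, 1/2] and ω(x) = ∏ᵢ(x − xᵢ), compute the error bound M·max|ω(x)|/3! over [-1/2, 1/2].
sqrt(3)*exp(1/10)/27000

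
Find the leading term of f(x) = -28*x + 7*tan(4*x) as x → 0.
448*x**3/3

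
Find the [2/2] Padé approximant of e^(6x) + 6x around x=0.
(15*x**2 + 12*x + 1)/(1 - 3*x**2)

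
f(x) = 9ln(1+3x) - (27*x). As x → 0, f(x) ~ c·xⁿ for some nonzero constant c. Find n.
2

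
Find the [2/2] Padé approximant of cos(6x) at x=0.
(1 - 15*x**2)/(3*x**2 + 1)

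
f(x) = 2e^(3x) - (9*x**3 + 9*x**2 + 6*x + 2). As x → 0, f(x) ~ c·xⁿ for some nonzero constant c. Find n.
4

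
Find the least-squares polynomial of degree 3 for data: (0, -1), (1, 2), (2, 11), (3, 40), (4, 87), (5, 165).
-53/63 + (-7/54)x + (289/252)x² + (119/108)x³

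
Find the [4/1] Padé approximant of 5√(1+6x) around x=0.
(243*x**4/8 - 27*x**3 + 81*x**2/2 + 36*x + 5)/(21*x/5 + 1)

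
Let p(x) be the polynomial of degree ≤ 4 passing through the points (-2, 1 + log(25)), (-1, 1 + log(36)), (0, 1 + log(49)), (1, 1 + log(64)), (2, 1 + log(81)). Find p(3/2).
1 + log(384*3**(17/32)*5**(59/64)*7**(29/32)/245)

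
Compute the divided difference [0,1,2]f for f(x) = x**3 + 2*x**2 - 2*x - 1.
5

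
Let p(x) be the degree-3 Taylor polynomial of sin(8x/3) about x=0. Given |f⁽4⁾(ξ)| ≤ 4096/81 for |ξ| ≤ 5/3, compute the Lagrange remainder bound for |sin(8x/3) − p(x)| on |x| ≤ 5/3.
320000/19683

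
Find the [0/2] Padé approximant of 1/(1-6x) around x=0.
1/(1 - 6*x)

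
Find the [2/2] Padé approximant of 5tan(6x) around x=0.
30*x/(1 - 12*x**2)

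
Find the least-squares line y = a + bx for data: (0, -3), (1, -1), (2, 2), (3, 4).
a = -31/10, b = 12/5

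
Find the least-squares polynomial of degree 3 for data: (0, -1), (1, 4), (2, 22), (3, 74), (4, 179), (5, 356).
-58/63 + (809/189)x + (-181/63)x² + (88/27)x³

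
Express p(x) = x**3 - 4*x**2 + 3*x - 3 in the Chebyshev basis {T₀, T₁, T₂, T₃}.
(-5)T₀ + (15/4)T₁ + (-2)T₂ + (1/4)T₃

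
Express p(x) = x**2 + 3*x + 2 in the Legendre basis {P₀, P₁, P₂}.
(7/3)P₀ + (3)P₁ + (2/3)P₂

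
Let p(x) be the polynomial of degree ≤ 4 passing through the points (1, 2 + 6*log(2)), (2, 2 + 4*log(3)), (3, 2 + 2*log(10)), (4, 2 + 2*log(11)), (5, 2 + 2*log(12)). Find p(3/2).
2 + log(81*11**(7/16)*2**(25/64)*3**(19/64)*5**(29/32)/25)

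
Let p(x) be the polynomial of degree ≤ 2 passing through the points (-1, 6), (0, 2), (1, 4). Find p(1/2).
9/4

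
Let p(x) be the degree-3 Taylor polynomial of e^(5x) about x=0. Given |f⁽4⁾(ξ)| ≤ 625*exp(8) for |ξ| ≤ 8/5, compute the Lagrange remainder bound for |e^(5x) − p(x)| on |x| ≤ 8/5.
512*exp(8)/3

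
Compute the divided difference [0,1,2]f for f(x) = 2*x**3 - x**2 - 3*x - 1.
5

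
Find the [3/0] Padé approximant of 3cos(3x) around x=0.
3 - 27*x**2/2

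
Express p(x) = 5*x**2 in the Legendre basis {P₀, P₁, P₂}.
(5/3)P₀ + (10/3)P₂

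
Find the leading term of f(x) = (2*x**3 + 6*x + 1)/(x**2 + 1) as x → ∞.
2*x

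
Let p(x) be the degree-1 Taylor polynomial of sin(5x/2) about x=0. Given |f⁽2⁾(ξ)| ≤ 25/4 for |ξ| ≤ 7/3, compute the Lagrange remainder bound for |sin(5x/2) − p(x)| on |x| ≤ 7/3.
1225/72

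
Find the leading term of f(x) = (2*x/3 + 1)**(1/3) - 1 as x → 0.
2*x/9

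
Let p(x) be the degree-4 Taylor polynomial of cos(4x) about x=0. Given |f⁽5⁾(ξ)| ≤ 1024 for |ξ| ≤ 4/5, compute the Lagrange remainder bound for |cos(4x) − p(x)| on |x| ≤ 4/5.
131072/46875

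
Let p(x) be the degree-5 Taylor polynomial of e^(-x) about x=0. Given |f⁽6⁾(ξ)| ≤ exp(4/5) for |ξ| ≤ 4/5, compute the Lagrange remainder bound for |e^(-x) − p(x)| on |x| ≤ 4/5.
256*exp(4/5)/703125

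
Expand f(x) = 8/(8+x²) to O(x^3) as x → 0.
1 - x**2/8 + O(x**3)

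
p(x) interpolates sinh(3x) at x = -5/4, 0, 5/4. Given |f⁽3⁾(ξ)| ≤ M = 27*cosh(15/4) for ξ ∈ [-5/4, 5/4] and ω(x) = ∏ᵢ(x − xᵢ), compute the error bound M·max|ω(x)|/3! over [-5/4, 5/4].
125*sqrt(3)*cosh(15/4)/64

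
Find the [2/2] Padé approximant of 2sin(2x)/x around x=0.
(4 - 28*x**2/15)/(x**2/5 + 1)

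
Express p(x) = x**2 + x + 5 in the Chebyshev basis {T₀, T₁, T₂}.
(11/2)T₀ + T₁ + (1/2)T₂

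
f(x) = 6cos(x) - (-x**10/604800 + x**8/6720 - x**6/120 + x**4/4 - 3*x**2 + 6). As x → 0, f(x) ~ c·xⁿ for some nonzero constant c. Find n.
12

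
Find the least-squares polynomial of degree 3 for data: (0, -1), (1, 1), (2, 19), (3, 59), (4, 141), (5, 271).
-10/9 + (-5/54)x + (13/18)x² + (55/27)x³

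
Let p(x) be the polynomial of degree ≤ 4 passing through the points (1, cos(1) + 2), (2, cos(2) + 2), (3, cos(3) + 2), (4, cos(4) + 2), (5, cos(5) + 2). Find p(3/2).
35*cos(2)/32 + 7*cos(4)/32 - 5*cos(5)/128 + 35*cos(1)/128 - 35*cos(3)/64 + 2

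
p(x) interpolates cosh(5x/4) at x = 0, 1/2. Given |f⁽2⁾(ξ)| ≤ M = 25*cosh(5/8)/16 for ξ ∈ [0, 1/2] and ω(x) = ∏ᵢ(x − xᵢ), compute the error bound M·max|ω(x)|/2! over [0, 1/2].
25*cosh(5/8)/512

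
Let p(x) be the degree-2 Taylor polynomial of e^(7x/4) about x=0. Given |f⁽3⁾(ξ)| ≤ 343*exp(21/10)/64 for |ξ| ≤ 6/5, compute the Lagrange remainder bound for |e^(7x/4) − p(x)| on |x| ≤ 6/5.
3087*exp(21/10)/2000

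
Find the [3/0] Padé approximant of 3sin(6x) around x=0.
-108*x**3 + 18*x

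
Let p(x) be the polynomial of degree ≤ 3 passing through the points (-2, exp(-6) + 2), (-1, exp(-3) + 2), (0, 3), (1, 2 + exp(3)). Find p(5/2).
(-35 + 135*exp(3) + (-157 + 105*exp(3))*exp(6))*exp(-6)/16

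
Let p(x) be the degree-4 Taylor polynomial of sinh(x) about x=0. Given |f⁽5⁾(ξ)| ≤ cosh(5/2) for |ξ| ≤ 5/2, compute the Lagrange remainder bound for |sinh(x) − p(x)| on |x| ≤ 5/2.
625*cosh(5/2)/768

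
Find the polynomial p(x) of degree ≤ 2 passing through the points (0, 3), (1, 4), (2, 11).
3*x**2 - 2*x + 3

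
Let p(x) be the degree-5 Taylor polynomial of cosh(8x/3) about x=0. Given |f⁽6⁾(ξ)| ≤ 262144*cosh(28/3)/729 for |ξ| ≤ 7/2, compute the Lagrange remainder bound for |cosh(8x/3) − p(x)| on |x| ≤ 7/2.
30118144*cosh(28/3)/32805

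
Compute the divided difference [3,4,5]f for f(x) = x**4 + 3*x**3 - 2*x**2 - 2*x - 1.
131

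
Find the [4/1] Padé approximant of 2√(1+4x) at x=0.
(12*x**4/5 - 16*x**3/5 + 36*x**2/5 + 48*x/5 + 2)/(14*x/5 + 1)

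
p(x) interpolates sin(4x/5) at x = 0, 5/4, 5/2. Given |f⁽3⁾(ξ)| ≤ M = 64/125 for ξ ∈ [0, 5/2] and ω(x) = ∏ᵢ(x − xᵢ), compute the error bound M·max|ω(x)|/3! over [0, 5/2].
sqrt(3)/27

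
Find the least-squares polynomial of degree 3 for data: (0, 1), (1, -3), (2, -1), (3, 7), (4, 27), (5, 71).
4/7 + (-19/14)x + (-27/14)x² + x³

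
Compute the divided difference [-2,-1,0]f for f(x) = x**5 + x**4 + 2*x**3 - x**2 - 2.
-15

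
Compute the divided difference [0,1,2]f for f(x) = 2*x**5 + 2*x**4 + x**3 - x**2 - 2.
46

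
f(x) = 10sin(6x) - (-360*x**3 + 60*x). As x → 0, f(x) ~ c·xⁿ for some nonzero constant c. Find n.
5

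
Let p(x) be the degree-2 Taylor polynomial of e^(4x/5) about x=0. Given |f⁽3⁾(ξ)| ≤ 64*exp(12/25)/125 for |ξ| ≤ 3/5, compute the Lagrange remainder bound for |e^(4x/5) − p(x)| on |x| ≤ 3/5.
288*exp(12/25)/15625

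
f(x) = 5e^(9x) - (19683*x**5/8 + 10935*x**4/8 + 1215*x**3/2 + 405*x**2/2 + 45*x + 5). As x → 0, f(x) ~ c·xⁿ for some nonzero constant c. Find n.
6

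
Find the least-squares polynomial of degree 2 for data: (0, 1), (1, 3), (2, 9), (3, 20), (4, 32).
27/35 + (53/70)x + (25/14)x²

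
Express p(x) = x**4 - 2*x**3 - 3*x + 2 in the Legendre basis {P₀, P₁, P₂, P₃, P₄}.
(11/5)P₀ + (-21/5)P₁ + (4/7)P₂ + (-4/5)P₃ + (8/35)P₄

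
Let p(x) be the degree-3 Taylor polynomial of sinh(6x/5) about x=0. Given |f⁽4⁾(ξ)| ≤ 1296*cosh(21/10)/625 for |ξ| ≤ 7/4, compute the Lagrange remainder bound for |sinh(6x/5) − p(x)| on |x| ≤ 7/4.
64827*cosh(21/10)/80000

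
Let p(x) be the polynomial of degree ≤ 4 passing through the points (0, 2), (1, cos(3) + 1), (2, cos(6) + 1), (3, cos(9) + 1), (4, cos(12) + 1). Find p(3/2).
15*cos(3)/32 + 3*cos(12)/128 - 5*cos(9)/32 + 45*cos(6)/64 + 123/128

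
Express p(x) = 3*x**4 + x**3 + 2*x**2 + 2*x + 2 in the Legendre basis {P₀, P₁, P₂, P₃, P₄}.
(49/15)P₀ + (13/5)P₁ + (64/21)P₂ + (2/5)P₃ + (24/35)P₄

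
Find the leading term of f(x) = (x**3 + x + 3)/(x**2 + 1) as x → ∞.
x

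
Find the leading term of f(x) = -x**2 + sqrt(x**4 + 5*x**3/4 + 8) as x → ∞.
5*x/8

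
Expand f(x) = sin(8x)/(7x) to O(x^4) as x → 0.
8/7 - 256*x**2/21 + O(x**4)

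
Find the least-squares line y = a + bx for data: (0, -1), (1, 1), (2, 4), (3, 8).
a = -3/2, b = 3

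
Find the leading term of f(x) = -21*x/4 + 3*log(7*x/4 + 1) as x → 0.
-147*x**2/32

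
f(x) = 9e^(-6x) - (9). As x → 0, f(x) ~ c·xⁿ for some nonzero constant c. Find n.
1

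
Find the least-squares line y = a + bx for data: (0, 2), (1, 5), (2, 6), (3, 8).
a = 12/5, b = 19/10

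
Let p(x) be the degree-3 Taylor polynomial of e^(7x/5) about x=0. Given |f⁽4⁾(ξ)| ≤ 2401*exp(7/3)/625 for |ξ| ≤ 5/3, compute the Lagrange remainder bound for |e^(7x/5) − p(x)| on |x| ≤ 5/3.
2401*exp(7/3)/1944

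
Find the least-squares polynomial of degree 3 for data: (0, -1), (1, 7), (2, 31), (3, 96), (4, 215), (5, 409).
-7/9 + (692/189)x + (25/126)x² + (167/54)x³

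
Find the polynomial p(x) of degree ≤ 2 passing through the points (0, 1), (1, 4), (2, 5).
-x**2 + 4*x + 1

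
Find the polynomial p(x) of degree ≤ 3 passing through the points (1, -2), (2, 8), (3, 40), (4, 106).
2*x**3 - x**2 - x - 2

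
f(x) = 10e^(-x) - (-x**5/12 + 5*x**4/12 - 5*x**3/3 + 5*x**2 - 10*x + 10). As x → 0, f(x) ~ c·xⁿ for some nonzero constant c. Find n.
6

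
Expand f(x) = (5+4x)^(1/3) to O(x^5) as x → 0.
5**(1/3) + 4*5**(1/3)*x/15 - 16*5**(1/3)*x**2/225 + 64*5**(1/3)*x**3/2025 - 512*5**(1/3)*x**4/30375 + O(x**5)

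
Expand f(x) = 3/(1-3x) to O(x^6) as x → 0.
3 + 9*x + 27*x**2 + 81*x**3 + 243*x**4 + 729*x**5 + O(x**6)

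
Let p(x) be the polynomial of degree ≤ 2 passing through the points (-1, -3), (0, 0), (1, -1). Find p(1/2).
0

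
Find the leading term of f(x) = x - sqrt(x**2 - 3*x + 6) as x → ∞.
3/2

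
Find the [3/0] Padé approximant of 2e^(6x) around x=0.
72*x**3 + 36*x**2 + 12*x + 2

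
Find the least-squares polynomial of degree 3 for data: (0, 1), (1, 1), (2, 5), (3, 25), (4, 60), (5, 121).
143/126 + (-1481/756)x + (29/126)x² + (107/108)x³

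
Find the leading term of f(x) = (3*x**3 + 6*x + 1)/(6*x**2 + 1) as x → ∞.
x/2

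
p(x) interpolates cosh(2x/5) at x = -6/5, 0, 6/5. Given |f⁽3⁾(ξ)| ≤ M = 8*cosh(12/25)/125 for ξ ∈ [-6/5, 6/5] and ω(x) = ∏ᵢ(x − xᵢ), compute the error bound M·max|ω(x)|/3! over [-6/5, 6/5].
64*sqrt(3)*cosh(12/25)/15625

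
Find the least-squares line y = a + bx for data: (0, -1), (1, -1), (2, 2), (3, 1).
a = -11/10, b = 9/10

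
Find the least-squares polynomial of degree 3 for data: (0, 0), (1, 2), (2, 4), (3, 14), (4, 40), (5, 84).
4/21 + (169/63)x + (-103/42)x² + (19/18)x³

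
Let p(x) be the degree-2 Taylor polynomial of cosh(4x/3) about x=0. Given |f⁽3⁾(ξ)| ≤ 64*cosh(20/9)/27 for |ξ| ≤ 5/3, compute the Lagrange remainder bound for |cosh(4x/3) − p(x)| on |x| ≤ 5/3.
4000*cosh(20/9)/2187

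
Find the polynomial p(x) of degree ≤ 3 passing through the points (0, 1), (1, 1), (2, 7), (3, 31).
2*x**3 - 3*x**2 + x + 1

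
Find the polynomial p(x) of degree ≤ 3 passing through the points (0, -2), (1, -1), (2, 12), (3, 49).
2*x**3 - x - 2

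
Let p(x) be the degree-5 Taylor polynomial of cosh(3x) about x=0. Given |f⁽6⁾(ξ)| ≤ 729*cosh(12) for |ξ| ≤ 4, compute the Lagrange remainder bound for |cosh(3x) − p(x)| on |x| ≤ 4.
20736*cosh(12)/5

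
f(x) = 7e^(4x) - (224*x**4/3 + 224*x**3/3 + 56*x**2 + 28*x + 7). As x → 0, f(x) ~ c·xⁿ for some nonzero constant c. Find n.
5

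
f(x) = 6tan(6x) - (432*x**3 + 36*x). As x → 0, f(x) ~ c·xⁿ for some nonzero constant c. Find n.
5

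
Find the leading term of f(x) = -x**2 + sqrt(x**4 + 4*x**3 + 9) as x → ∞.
2*x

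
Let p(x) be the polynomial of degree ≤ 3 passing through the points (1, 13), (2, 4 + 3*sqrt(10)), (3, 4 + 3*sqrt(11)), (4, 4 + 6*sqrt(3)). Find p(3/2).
-15*sqrt(11)/16 + 3*sqrt(3)/8 + 109/16 + 45*sqrt(10)/16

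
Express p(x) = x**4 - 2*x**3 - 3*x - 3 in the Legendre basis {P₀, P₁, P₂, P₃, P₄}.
(-14/5)P₀ + (-21/5)P₁ + (4/7)P₂ + (-4/5)P₃ + (8/35)P₄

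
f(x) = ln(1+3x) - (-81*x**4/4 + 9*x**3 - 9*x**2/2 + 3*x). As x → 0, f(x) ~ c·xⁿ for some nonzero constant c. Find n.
5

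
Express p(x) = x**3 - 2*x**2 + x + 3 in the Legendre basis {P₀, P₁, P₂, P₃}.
(7/3)P₀ + (8/5)P₁ + (-4/3)P₂ + (2/5)P₃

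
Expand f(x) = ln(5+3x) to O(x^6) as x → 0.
log(5) + 3*x/5 - 9*x**2/50 + 9*x**3/125 - 81*x**4/2500 + 243*x**5/15625 + O(x**6)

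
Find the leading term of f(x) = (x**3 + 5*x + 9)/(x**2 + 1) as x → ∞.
x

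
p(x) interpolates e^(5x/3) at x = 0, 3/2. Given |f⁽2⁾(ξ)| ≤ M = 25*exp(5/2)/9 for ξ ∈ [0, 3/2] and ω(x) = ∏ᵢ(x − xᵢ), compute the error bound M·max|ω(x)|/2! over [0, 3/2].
25*exp(5/2)/32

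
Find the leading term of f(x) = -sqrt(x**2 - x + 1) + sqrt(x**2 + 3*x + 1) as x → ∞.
2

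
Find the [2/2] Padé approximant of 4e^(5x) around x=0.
(25*x**2/3 + 10*x + 4)/(25*x**2/12 - 5*x/2 + 1)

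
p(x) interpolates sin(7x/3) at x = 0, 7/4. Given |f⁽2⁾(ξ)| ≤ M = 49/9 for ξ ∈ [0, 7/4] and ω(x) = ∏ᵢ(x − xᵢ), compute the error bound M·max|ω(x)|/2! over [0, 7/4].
2401/1152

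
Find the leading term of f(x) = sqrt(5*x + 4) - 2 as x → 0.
5*x/4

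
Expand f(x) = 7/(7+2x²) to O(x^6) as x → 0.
1 - 2*x**2/7 + 4*x**4/49 + O(x**6)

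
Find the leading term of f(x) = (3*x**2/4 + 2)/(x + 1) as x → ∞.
3*x/4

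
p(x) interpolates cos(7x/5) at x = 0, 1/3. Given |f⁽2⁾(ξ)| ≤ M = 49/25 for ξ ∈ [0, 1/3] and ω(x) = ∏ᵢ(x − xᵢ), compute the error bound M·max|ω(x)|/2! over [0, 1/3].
49/1800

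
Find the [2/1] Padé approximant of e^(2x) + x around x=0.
(7*x/3 + 1)/(1 - 2*x/3)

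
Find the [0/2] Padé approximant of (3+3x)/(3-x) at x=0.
1/(4*x**2/3 - 4*x/3 + 1)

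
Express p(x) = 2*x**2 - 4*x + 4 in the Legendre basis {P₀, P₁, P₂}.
(14/3)P₀ + (-4)P₁ + (4/3)P₂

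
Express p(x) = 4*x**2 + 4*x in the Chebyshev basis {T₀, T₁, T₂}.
(2)T₀ + (4)T₁ + (2)T₂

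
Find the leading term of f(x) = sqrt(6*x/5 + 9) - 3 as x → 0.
x/5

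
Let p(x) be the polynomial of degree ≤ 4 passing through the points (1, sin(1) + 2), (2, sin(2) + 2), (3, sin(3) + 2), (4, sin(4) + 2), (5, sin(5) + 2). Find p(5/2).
-5*sin(1)/128 + 3*sin(5)/128 + 45*sin(3)/64 - 5*sin(4)/32 + 15*sin(2)/32 + 2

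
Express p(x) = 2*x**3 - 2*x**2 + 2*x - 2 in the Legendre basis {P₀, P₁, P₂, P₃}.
(-8/3)P₀ + (16/5)P₁ + (-4/3)P₂ + (4/5)P₃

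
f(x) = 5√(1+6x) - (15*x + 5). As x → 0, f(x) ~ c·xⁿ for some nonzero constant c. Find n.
2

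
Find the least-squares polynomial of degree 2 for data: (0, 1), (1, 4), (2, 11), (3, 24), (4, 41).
37/35 + (2/7)x + (17/7)x²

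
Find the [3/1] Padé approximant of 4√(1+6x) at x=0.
(-27*x**3/2 + 27*x**2 + 27*x + 4)/(15*x/4 + 1)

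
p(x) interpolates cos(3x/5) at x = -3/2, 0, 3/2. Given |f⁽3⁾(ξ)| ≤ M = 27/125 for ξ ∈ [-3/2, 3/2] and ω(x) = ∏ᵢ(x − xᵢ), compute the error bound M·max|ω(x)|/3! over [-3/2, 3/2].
27*sqrt(3)/1000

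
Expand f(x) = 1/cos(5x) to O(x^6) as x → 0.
1 + 25*x**2/2 + 3125*x**4/24 + O(x**6)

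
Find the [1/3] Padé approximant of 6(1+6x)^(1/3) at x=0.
(30*x + 6)/(8*x**3/3 - 2*x**2 + 3*x + 1)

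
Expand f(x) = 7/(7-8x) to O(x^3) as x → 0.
1 + 8*x/7 + 64*x**2/49 + O(x**3)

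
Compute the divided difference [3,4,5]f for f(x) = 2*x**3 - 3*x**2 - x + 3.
21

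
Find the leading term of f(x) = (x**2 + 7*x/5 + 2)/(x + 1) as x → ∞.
x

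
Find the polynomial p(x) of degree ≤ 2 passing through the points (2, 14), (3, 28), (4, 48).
3*x**2 - x + 4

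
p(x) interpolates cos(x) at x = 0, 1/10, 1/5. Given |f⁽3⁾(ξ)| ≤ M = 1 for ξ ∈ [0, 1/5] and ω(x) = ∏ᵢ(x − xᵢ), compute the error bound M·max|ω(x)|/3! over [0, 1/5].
sqrt(3)/27000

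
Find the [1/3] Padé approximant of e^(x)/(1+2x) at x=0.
(7*x/20 + 1)/(37*x**3/120 - 23*x**2/20 + 27*x/20 + 1)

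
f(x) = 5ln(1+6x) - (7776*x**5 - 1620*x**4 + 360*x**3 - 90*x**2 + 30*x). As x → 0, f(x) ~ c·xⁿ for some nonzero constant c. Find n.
6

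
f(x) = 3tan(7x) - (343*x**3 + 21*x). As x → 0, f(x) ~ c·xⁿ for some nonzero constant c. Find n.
5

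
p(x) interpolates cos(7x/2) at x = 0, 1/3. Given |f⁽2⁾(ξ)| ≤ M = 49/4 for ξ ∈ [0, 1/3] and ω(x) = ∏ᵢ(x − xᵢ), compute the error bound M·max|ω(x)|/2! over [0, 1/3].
49/288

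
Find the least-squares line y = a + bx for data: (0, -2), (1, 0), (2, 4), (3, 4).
a = -9/5, b = 11/5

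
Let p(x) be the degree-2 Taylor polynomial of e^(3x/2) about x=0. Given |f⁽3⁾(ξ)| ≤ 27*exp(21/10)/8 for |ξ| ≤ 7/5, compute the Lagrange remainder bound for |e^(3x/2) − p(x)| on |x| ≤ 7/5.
3087*exp(21/10)/2000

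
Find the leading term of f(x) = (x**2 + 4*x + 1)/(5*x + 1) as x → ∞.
x/5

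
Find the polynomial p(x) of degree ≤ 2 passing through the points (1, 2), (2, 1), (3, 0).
3 - x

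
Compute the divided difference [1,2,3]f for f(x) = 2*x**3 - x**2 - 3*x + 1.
11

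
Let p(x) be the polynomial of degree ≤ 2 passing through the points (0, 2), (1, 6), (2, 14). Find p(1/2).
7/2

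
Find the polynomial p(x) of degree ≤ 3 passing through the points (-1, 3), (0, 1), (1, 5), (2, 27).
2*x**3 + 3*x**2 - x + 1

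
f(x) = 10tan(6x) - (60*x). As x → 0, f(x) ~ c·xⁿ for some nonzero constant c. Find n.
3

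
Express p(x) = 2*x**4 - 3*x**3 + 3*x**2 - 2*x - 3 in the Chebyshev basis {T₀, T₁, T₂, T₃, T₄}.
(-3/4)T₀ + (-17/4)T₁ + (5/2)T₂ + (-3/4)T₃ + (1/4)T₄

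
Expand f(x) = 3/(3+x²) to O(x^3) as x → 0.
1 - x**2/3 + O(x**3)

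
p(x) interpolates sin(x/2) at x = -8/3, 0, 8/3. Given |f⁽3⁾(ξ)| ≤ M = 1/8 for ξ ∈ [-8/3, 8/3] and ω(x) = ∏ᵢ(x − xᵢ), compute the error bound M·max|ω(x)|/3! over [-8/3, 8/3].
64*sqrt(3)/729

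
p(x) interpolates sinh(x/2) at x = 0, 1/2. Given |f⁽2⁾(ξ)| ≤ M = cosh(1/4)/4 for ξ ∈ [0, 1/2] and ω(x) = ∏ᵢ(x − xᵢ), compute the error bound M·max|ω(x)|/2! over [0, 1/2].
cosh(1/4)/128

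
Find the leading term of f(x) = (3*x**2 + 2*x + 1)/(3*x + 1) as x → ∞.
x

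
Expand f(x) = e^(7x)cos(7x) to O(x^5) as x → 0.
1 + 7*x - 343*x**3/3 - 2401*x**4/6 + O(x**5)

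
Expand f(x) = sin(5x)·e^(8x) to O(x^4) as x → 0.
5*x + 40*x**2 + 835*x**3/6 + O(x**4)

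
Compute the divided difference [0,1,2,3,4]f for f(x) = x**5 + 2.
10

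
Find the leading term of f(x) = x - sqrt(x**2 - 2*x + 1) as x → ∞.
1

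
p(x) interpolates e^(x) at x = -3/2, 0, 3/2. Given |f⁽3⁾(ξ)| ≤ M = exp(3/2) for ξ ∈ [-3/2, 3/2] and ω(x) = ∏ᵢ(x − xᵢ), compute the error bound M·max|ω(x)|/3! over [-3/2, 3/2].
sqrt(3)*exp(3/2)/8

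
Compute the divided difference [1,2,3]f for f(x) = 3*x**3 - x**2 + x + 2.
17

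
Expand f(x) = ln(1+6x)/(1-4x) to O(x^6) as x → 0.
6*x + 6*x**2 + 96*x**3 + 60*x**4 + 8976*x**5/5 + O(x**6)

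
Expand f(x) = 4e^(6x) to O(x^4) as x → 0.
4 + 24*x + 72*x**2 + 144*x**3 + O(x**4)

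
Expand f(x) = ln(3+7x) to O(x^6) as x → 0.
log(3) + 7*x/3 - 49*x**2/18 + 343*x**3/81 - 2401*x**4/324 + 16807*x**5/1215 + O(x**6)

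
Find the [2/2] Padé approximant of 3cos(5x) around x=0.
(3 - 125*x**2/4)/(25*x**2/12 + 1)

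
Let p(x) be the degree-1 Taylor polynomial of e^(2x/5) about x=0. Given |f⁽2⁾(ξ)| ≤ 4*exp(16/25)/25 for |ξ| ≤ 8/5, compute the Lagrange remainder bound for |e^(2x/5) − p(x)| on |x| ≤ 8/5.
128*exp(16/25)/625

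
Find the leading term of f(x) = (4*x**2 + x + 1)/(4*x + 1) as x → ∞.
x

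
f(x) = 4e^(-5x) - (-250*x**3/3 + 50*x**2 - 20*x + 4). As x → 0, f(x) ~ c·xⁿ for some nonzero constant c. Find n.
4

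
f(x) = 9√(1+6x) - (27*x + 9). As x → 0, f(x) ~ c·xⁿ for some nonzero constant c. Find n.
2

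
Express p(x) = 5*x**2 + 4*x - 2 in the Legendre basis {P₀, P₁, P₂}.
(-1/3)P₀ + (4)P₁ + (10/3)P₂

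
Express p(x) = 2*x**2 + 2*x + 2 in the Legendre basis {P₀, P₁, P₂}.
(8/3)P₀ + (2)P₁ + (4/3)P₂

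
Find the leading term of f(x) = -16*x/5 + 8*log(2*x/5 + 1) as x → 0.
-16*x**2/25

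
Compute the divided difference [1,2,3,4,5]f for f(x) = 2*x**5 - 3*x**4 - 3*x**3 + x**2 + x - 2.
27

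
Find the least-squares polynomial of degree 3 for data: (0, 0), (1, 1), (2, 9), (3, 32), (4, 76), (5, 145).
1/7 + (-12/7)x + (8/7)x² + x³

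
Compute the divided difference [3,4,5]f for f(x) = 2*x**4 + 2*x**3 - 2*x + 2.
218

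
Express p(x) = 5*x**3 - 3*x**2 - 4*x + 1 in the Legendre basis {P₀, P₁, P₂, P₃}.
-P₁ + (-2)P₂ + (2)P₃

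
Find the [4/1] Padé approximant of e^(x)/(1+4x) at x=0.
(25121*x**4/574200 + 53*x**3/319 + 7977*x**2/15950 + 23924*x/23925 + 1)/(95699*x/23925 + 1)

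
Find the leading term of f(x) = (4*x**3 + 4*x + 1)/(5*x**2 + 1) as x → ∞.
4*x/5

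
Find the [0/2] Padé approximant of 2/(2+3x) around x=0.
1/(3*x/2 + 1)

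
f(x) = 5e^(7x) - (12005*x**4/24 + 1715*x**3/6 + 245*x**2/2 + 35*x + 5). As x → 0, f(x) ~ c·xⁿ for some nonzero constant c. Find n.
5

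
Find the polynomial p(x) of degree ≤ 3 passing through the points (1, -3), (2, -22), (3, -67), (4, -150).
-2*x**3 - x**2 - 2*x + 2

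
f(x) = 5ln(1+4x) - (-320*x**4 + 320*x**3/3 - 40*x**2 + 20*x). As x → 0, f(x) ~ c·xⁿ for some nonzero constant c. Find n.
5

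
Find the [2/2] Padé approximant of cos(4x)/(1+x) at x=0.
(-136*x**2/21 - 4*x/21 + 1)/(4*x**2/3 + 17*x/21 + 1)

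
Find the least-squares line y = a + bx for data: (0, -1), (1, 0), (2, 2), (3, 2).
a = -9/10, b = 11/10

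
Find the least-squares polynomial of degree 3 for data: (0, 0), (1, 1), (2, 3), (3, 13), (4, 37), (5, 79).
13/126 + (1181/756)x + (-121/63)x² + (103/108)x³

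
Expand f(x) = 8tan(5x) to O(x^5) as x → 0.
40*x + 1000*x**3/3 + O(x**5)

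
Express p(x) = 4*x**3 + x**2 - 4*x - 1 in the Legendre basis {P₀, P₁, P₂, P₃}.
(-2/3)P₀ + (-8/5)P₁ + (2/3)P₂ + (8/5)P₃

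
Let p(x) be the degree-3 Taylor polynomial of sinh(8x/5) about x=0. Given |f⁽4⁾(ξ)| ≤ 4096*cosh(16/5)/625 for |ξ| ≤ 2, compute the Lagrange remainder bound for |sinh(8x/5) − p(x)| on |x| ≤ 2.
8192*cosh(16/5)/1875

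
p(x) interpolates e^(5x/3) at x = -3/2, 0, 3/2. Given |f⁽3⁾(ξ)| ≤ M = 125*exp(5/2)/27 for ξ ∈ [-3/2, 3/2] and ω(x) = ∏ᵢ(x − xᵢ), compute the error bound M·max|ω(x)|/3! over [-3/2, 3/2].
125*sqrt(3)*exp(5/2)/216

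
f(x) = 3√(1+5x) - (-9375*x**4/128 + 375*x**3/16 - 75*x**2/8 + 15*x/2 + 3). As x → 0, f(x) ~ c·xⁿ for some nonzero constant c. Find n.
5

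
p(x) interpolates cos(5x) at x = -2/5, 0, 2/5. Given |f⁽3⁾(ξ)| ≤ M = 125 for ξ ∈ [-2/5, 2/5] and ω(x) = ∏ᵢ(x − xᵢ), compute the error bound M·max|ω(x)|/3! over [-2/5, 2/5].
8*sqrt(3)/27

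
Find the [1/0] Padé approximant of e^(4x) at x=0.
4*x + 1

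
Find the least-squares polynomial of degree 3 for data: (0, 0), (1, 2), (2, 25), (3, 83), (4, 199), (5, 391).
-25/126 + (1/756)x + (-71/252)x² + (86/27)x³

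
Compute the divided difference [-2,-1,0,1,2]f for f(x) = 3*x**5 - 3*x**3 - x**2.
0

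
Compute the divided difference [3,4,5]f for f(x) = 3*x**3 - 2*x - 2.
36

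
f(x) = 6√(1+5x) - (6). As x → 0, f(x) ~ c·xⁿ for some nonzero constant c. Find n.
1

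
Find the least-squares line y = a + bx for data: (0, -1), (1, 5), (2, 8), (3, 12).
a = -3/10, b = 21/5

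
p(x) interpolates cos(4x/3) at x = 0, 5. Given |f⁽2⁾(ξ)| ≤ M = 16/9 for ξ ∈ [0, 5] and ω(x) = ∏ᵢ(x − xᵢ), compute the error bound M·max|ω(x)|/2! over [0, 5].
50/9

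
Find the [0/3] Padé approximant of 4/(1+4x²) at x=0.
4/(4*x**2 + 1)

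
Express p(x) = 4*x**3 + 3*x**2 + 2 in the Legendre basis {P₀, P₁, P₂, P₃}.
(3)P₀ + (12/5)P₁ + (2)P₂ + (8/5)P₃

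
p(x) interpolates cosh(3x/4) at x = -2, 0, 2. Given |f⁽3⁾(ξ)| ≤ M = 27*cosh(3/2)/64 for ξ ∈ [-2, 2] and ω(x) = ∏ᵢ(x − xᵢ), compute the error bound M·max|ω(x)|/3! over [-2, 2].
sqrt(3)*cosh(3/2)/8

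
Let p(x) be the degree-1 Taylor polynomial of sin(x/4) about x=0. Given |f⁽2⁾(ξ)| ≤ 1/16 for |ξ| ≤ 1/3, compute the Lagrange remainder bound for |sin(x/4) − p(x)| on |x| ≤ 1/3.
1/288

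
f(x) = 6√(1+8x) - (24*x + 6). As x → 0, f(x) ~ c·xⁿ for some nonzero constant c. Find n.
2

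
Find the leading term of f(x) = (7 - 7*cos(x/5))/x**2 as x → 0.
7/50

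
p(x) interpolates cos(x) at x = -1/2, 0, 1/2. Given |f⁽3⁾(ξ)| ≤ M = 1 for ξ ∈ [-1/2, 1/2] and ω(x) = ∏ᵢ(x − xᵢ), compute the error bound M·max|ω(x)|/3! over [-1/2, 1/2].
sqrt(3)/216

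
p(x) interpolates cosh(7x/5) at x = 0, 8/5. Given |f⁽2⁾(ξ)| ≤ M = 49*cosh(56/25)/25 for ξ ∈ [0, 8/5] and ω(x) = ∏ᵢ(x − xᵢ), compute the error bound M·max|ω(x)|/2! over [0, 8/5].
392*cosh(56/25)/625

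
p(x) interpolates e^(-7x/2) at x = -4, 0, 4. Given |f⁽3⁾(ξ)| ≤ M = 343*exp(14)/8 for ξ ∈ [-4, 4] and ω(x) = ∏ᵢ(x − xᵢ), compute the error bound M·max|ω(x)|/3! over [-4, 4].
2744*sqrt(3)*exp(14)/27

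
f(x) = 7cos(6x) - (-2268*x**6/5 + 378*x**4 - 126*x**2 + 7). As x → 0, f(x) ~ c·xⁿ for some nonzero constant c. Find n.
8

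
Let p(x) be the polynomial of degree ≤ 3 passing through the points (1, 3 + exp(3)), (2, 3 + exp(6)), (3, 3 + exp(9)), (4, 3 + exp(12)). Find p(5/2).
-exp(12)/16 - exp(3)/16 + 3 + 9*exp(6)/16 + 9*exp(9)/16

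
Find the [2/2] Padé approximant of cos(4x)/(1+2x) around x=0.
(-16*x**2/3 - 2*x/3 + 1)/(4*x**2/3 + 4*x/3 + 1)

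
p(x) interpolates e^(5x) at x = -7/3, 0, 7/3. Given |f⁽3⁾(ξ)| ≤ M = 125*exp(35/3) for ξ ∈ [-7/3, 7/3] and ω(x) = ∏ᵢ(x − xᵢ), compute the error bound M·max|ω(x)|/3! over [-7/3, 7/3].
42875*sqrt(3)*exp(35/3)/729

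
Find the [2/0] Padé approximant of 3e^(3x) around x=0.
27*x**2/2 + 9*x + 3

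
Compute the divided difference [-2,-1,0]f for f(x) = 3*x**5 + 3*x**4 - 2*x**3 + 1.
-18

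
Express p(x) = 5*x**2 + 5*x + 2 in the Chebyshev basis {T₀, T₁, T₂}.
(9/2)T₀ + (5)T₁ + (5/2)T₂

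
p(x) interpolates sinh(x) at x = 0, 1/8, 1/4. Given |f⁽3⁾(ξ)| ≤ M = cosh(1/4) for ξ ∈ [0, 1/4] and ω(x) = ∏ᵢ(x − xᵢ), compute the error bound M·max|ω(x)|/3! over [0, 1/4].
sqrt(3)*cosh(1/4)/13824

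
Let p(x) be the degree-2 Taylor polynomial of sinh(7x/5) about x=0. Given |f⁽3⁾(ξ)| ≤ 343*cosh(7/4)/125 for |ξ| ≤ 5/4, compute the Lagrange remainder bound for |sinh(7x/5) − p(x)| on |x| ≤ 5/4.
343*cosh(7/4)/384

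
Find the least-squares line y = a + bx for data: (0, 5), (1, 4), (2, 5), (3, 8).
a = 4, b = 1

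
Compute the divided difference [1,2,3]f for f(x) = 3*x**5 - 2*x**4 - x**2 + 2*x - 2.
219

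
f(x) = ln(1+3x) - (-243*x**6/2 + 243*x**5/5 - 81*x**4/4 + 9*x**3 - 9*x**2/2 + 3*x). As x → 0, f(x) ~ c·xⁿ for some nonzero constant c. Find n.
7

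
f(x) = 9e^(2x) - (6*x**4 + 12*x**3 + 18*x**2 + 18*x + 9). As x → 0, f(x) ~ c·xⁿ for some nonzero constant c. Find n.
5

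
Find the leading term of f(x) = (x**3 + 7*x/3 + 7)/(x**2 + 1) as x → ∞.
x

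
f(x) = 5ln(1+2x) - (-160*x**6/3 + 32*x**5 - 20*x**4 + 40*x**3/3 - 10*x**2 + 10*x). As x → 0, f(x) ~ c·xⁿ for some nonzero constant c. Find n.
7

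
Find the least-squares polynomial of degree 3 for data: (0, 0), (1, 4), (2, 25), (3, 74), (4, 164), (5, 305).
1/63 + (-229/378)x + (667/252)x² + (209/108)x³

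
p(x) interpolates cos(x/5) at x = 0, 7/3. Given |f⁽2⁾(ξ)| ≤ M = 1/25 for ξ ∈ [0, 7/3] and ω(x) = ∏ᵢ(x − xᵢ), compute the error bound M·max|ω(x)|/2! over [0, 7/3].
49/1800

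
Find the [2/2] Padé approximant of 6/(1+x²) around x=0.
6/(x**2 + 1)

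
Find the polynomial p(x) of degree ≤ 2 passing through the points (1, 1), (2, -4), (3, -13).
-2*x**2 + x + 2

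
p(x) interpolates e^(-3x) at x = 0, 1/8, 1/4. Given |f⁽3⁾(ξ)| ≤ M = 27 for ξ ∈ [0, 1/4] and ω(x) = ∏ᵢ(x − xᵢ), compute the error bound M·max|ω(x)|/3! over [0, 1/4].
sqrt(3)/512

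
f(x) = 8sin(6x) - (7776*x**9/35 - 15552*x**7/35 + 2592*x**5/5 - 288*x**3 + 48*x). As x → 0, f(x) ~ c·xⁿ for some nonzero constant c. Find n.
11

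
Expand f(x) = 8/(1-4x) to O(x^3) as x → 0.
8 + 32*x + 128*x**2 + O(x**3)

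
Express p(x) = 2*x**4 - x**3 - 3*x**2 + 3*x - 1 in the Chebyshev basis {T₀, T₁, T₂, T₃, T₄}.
(-7/4)T₀ + (9/4)T₁ + (-1/2)T₂ + (-1/4)T₃ + (1/4)T₄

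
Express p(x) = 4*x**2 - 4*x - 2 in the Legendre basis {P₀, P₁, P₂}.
(-2/3)P₀ + (-4)P₁ + (8/3)P₂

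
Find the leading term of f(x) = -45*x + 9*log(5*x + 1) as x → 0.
-225*x**2/2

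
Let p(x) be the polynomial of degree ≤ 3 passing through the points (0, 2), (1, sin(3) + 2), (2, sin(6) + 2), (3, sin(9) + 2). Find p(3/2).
9*sin(6)/16 - sin(9)/16 + 9*sin(3)/16 + 2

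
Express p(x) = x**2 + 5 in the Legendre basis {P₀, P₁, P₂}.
(16/3)P₀ + (2/3)P₂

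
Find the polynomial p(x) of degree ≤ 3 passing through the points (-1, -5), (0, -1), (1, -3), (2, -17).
-x**3 - 3*x**2 + 2*x - 1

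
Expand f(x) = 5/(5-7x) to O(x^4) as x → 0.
1 + 7*x/5 + 49*x**2/25 + 343*x**3/125 + O(x**4)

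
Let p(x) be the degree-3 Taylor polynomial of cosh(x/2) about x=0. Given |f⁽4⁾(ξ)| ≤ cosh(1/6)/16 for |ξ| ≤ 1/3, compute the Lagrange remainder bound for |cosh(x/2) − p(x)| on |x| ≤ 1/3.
cosh(1/6)/31104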